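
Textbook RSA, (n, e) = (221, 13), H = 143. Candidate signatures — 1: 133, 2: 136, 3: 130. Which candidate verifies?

Candidate 1: Squares mod 221: 133^1≡133, 133^2≡9, 133^4≡81, 133^8≡152; 13 = 8 + 4 + 1, so 133^13 ≡ 152·81·133 ≡ 107 (mod 221)
Candidate 2: Squares mod 221: 136^1≡136, 136^2≡153, 136^4≡204, 136^8≡68; 13 = 8 + 4 + 1, so 136^13 ≡ 68·204·136 ≡ 136 (mod 221)
Candidate 3: Squares mod 221: 130^1≡130, 130^2≡104, 130^4≡208, 130^8≡169; 13 = 8 + 4 + 1, so 130^13 ≡ 169·208·130 ≡ 143 (mod 221)
  → matches H = 143

3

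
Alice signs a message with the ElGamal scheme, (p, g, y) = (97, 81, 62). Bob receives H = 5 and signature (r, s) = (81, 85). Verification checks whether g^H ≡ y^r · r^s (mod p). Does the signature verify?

Left side g^H mod p:
Squares mod 97: 81^1≡81, 81^2≡62, 81^4≡61
5 = 4 + 1, so 81^5 ≡ 61·81 ≡ 91 (mod 97)
Right side y^r · r^s mod p:
Squares mod 97: 62^1≡62, 62^2≡61, 62^4≡35, 62^8≡61, 62^16≡35, 62^32≡61, 62^64≡35
81 = 64 + 16 + 1, so 62^81 ≡ 35·35·62 ≡ 96 (mod 97)
Squares mod 97: 81^1≡81, 81^2≡62, 81^4≡61, 81^8≡35, 81^16≡61, 81^32≡35, 81^64≡61
85 = 64 + 16 + 4 + 1, so 81^85 ≡ 61·61·61·81 ≡ 81 (mod 97)
96·81 = 7776 ≡ 16 (mod 97)
91 ≠ 16, so verification fails.

does not verify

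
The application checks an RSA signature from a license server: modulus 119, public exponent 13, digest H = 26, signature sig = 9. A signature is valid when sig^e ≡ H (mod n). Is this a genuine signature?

forged

sig^2 ≡ 9^2 = 81
sig^4 ≡ 81^2 = 6561 ≡ 16
sig^8 ≡ 16^2 = 256 ≡ 18
13 = 8 + 4 + 1, so sig^13 ≡ 18·16·9 ≡ 93 (mod 119)
The recovered value 93 does not match the digest 26.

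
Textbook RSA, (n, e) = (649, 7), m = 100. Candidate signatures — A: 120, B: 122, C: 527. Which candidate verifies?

B

Candidate A: Squares mod 649: 120^1≡120, 120^2≡122, 120^4≡606; 7 = 4 + 2 + 1, so 120^7 ≡ 606·122·120 ≡ 10 (mod 649)
Candidate B: Squares mod 649: 122^1≡122, 122^2≡606, 122^4≡551; 7 = 4 + 2 + 1, so 122^7 ≡ 551·606·122 ≡ 100 (mod 649)
  → matches m = 100
Candidate C: Squares mod 649: 527^1≡527, 527^2≡606, 527^4≡551; 7 = 4 + 2 + 1, so 527^7 ≡ 551·606·527 ≡ 549 (mod 649)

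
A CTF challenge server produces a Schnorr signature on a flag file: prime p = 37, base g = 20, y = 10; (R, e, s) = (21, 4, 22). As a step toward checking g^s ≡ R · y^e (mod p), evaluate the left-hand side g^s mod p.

20^2 = 400 ≡ 30
20^4 ≡ 30^2 = 900 ≡ 12
20^8 ≡ 12^2 = 144 ≡ 33
20^16 ≡ 33^2 = 1089 ≡ 16
22 = 16 + 4 + 2, so 20^22 ≡ 16·12·30 ≡ 25 (mod 37)

25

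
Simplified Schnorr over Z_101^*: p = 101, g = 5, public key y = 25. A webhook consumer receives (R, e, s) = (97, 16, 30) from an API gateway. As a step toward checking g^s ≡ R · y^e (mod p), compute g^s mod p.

95

5^30 mod 101 = 95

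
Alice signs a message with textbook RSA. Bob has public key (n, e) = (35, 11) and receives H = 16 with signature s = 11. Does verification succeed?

passes

Squares mod 35: s^1≡11, s^2≡16, s^4≡11, s^8≡16
11 = 8 + 2 + 1, so s^11 ≡ 16·16·11 ≡ 16 (mod 35)
Since 16 equals the digest 16, verification succeeds.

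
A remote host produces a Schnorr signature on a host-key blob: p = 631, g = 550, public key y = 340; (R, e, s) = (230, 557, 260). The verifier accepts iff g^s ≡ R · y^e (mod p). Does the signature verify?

verifies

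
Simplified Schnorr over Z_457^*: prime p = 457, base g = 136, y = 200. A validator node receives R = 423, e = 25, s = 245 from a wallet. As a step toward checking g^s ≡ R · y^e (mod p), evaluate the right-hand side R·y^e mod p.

430

200^25 mod 457 = 68
R · y^e ≡ 423·68 = 28764 ≡ 430 (mod 457)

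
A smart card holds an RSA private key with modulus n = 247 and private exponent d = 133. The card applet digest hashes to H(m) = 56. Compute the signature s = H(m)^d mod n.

56

(H(m))^133 mod 247 = 56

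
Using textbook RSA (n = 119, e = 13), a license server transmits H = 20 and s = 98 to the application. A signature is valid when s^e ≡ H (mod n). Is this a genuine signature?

forged

Squares mod 119: s^1≡98, s^2≡84, s^4≡35, s^8≡35
13 = 8 + 4 + 1, so s^13 ≡ 35·35·98 ≡ 98 (mod 119)
98 ≠ 20, so verification fails.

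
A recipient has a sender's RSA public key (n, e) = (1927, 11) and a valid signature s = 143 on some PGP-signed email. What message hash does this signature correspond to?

s^2 ≡ 143^2 = 20449 ≡ 1179
s^4 ≡ 1179^2 = 1390041 ≡ 674
s^8 ≡ 674^2 = 454276 ≡ 1431
11 = 8 + 2 + 1, so s^11 ≡ 1431·1179·143 ≡ 1907 (mod 1927)

1907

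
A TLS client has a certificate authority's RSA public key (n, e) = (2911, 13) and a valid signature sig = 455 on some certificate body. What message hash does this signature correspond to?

1089

sig^2 ≡ 455^2 = 207025 ≡ 344
sig^4 ≡ 344^2 = 118336 ≡ 1896
sig^8 ≡ 1896^2 = 3594816 ≡ 2642
13 = 8 + 4 + 1, so sig^13 ≡ 2642·1896·455 ≡ 1089 (mod 2911)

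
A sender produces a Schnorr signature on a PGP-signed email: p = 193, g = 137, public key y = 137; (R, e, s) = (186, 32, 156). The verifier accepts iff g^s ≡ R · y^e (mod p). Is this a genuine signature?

genuine

g^s mod p:
137^156 mod 193 = 184
R · y^e mod p:
137^32 mod 193 = 84
186·84 = 15624 ≡ 184 (mod 193)
184 ≡ 184 (mod 193); signature holds.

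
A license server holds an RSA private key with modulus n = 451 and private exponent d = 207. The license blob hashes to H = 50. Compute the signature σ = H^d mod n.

360

H^2 ≡ 50^2 = 2500 ≡ 245
H^4 ≡ 245^2 = 60025 ≡ 42
H^8 ≡ 42^2 = 1764 ≡ 411
H^16 ≡ 411^2 = 168921 ≡ 247
H^32 ≡ 247^2 = 61009 ≡ 124
H^64 ≡ 124^2 = 15376 ≡ 42
H^128 ≡ 42^2 = 1764 ≡ 411
207 = 128 + 64 + 8 + 4 + 2 + 1, so H^207 ≡ 411·42·411·42·245·50 ≡ 360 (mod 451)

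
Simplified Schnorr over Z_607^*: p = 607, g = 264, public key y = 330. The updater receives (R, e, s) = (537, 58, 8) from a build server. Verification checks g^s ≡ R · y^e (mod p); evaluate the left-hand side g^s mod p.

Squares mod 607: 264^1≡264, 264^2≡498, 264^4≡348, 264^8≡311
264^8 ≡ 311 (mod 607)

311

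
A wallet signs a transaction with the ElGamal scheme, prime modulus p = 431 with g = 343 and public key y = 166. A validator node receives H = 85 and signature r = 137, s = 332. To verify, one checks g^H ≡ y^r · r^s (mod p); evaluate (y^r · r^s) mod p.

166^2 = 27556 ≡ 403
166^4 ≡ 403^2 = 162409 ≡ 353
166^8 ≡ 353^2 = 124609 ≡ 50
166^16 ≡ 50^2 = 2500 ≡ 345
166^32 ≡ 345^2 = 119025 ≡ 69
166^64 ≡ 69^2 = 4761 ≡ 20
166^128 ≡ 20^2 = 400
137 = 128 + 8 + 1, so 166^137 ≡ 400·50·166 ≡ 7 (mod 431)
137^2 = 18769 ≡ 236
137^4 ≡ 236^2 = 55696 ≡ 97
137^8 ≡ 97^2 = 9409 ≡ 358
137^16 ≡ 358^2 = 128164 ≡ 157
137^32 ≡ 157^2 = 24649 ≡ 82
137^64 ≡ 82^2 = 6724 ≡ 259
137^128 ≡ 259^2 = 67081 ≡ 276
137^256 ≡ 276^2 = 76176 ≡ 320
332 = 256 + 64 + 8 + 4, so 137^332 ≡ 320·259·358·97 ≡ 25 (mod 431)
y^r · r^s ≡ 7·25 = 175 ≡ 175 (mod 431)

175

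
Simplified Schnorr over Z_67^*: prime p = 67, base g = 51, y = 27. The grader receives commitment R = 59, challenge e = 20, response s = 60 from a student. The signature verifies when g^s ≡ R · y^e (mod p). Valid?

no

g^s mod p:
51^2 = 2601 ≡ 55
51^4 ≡ 55^2 = 3025 ≡ 10
51^8 ≡ 10^2 = 100 ≡ 33
51^16 ≡ 33^2 = 1089 ≡ 17
51^32 ≡ 17^2 = 289 ≡ 21
60 = 32 + 16 + 8 + 4, so 51^60 ≡ 21·17·33·10 ≡ 24 (mod 67)
R · y^e mod p:
27^2 = 729 ≡ 59
27^4 ≡ 59^2 = 3481 ≡ 64
27^8 ≡ 64^2 = 4096 ≡ 9
27^16 ≡ 9^2 = 81 ≡ 14
20 = 16 + 4, so 27^20 ≡ 14·64 ≡ 25 (mod 67)
59·25 = 1475 ≡ 1 (mod 67)
24 ≠ 1; the check fails.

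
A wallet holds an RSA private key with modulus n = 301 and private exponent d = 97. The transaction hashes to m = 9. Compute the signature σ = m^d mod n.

m^2 ≡ 9^2 = 81
m^4 ≡ 81^2 = 6561 ≡ 240
m^8 ≡ 240^2 = 57600 ≡ 109
m^16 ≡ 109^2 = 11881 ≡ 142
m^32 ≡ 142^2 = 20164 ≡ 298
m^64 ≡ 298^2 = 88804 ≡ 9
97 = 64 + 32 + 1, so m^97 ≡ 9·298·9 ≡ 58 (mod 301)

58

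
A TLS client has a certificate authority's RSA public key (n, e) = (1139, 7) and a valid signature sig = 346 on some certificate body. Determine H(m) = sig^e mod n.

422

Squares mod 1139: sig^1≡346, sig^2≡121, sig^4≡973
7 = 4 + 2 + 1, so sig^7 ≡ 973·121·346 ≡ 422 (mod 1139)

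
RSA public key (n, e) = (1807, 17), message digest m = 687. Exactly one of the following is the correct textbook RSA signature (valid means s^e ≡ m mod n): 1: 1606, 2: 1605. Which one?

Candidate 1: 1606^2 = 2579236 ≡ 647; 1606^4 ≡ 647^2 = 418609 ≡ 1192; 1606^8 ≡ 1192^2 = 1420864 ≡ 562; 1606^16 ≡ 562^2 = 315844 ≡ 1426; 17 = 16 + 1, so 1606^17 ≡ 1426·1606 ≡ 687 (mod 1807)
  → matches m = 687
Candidate 2: 1605^2 = 2576025 ≡ 1050; 1605^4 ≡ 1050^2 = 1102500 ≡ 230; 1605^8 ≡ 230^2 = 52900 ≡ 497; 1605^16 ≡ 497^2 = 247009 ≡ 1257; 17 = 16 + 1, so 1605^17 ≡ 1257·1605 ≡ 873 (mod 1807)

1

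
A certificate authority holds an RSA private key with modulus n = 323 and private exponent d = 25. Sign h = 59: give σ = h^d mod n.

h^2 ≡ 59^2 = 3481 ≡ 251
h^4 ≡ 251^2 = 63001 ≡ 16
h^8 ≡ 16^2 = 256
h^16 ≡ 256^2 = 65536 ≡ 290
25 = 16 + 8 + 1, so h^25 ≡ 290·256·59 ≡ 280 (mod 323)

280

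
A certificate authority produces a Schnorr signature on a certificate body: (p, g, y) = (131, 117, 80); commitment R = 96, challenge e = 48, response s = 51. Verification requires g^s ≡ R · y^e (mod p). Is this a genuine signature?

g^s mod p:
Squares mod 131: 117^1≡117, 117^2≡65, 117^4≡33, 117^8≡41, 117^16≡109, 117^32≡91
51 = 32 + 16 + 2 + 1, so 117^51 ≡ 91·109·65·117 ≡ 3 (mod 131)
R · y^e mod p:
Squares mod 131: 80^1≡80, 80^2≡112, 80^4≡99, 80^8≡107, 80^16≡52, 80^32≡84
48 = 32 + 16, so 80^48 ≡ 84·52 ≡ 45 (mod 131)
96·45 = 4320 ≡ 128 (mod 131)
3 ≠ 128; the check fails.

forged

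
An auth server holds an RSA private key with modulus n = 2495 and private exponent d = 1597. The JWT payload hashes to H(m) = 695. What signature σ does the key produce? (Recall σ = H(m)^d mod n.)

600

(H(m))^2 ≡ 695^2 = 483025 ≡ 1490
(H(m))^4 ≡ 1490^2 = 2220100 ≡ 2045
(H(m))^8 ≡ 2045^2 = 4182025 ≡ 405
(H(m))^16 ≡ 405^2 = 164025 ≡ 1850
(H(m))^32 ≡ 1850^2 = 3422500 ≡ 1855
(H(m))^64 ≡ 1855^2 = 3441025 ≡ 420
(H(m))^128 ≡ 420^2 = 176400 ≡ 1750
(H(m))^256 ≡ 1750^2 = 3062500 ≡ 1135
(H(m))^512 ≡ 1135^2 = 1288225 ≡ 805
(H(m))^1024 ≡ 805^2 = 648025 ≡ 1820
1597 = 1024 + 512 + 32 + 16 + 8 + 4 + 1, so (H(m))^1597 ≡ 1820·805·1855·1850·405·2045·695 ≡ 600 (mod 2495)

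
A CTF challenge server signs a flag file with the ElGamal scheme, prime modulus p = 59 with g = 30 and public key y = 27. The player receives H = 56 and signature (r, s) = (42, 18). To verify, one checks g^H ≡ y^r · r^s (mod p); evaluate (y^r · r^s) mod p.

4

Squares mod 59: 27^1≡27, 27^2≡21, 27^4≡28, 27^8≡17, 27^16≡53, 27^32≡36
42 = 32 + 8 + 2, so 27^42 ≡ 36·17·21 ≡ 49 (mod 59)
Squares mod 59: 42^1≡42, 42^2≡53, 42^4≡36, 42^8≡57, 42^16≡4
18 = 16 + 2, so 42^18 ≡ 4·53 ≡ 35 (mod 59)
y^r · r^s ≡ 49·35 = 1715 ≡ 4 (mod 59)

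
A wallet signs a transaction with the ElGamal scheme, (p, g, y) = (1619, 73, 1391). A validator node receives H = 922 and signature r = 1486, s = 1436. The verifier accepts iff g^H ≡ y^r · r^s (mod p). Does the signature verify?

Left side g^H mod p:
73^2 = 5329 ≡ 472
73^4 ≡ 472^2 = 222784 ≡ 981
73^8 ≡ 981^2 = 962361 ≡ 675
73^16 ≡ 675^2 = 455625 ≡ 686
73^32 ≡ 686^2 = 470596 ≡ 1086
73^64 ≡ 1086^2 = 1179396 ≡ 764
73^128 ≡ 764^2 = 583696 ≡ 856
73^256 ≡ 856^2 = 732736 ≡ 948
73^512 ≡ 948^2 = 898704 ≡ 159
922 = 512 + 256 + 128 + 16 + 8 + 2, so 73^922 ≡ 159·948·856·686·675·472 ≡ 329 (mod 1619)
Right side y^r · r^s mod p:
1391^2 = 1934881 ≡ 176
1391^4 ≡ 176^2 = 30976 ≡ 215
1391^8 ≡ 215^2 = 46225 ≡ 893
1391^16 ≡ 893^2 = 797449 ≡ 901
1391^32 ≡ 901^2 = 811801 ≡ 682
1391^64 ≡ 682^2 = 465124 ≡ 471
1391^128 ≡ 471^2 = 221841 ≡ 38
1391^256 ≡ 38^2 = 1444
1391^512 ≡ 1444^2 = 2085136 ≡ 1483
1391^1024 ≡ 1483^2 = 2199289 ≡ 687
1486 = 1024 + 256 + 128 + 64 + 8 + 4 + 2, so 1391^1486 ≡ 687·1444·38·471·893·215·176 ≡ 993 (mod 1619)
1486^2 = 2208196 ≡ 1499
1486^4 ≡ 1499^2 = 2247001 ≡ 1448
1486^8 ≡ 1448^2 = 2096704 ≡ 99
1486^16 ≡ 99^2 = 9801 ≡ 87
1486^32 ≡ 87^2 = 7569 ≡ 1093
1486^64 ≡ 1093^2 = 1194649 ≡ 1446
1486^128 ≡ 1446^2 = 2090916 ≡ 787
1486^256 ≡ 787^2 = 619369 ≡ 911
1486^512 ≡ 911^2 = 829921 ≡ 993
1486^1024 ≡ 993^2 = 986049 ≡ 78
1436 = 1024 + 256 + 128 + 16 + 8 + 4, so 1486^1436 ≡ 78·911·787·87·99·1448 ≡ 390 (mod 1619)
993·390 = 387270 ≡ 329 (mod 1619)
329 ≡ 329 (mod 1619), so the signature is genuine.

verifies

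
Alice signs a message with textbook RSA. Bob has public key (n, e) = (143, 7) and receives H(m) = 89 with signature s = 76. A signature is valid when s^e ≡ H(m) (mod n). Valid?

no

Squares mod 143: s^1≡76, s^2≡56, s^4≡133
7 = 4 + 2 + 1, so s^7 ≡ 133·56·76 ≡ 54 (mod 143)
The recovered value 54 does not match the digest 89.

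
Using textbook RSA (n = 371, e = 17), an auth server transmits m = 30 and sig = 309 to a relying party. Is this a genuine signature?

forged

sig^17 mod 371 = 148
148 ≠ 30, so verification fails.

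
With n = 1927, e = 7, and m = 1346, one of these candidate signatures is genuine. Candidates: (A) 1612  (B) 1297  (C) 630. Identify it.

C

Candidate A: Squares mod 1927: 1612^1≡1612, 1612^2≡948, 1612^4≡722; 7 = 4 + 2 + 1, so 1612^7 ≡ 722·948·1612 ≡ 682 (mod 1927)
Candidate B: Squares mod 1927: 1297^1≡1297, 1297^2≡1865, 1297^4≡1917; 7 = 4 + 2 + 1, so 1297^7 ≡ 1917·1865·1297 ≡ 581 (mod 1927)
Candidate C: Squares mod 1927: 630^1≡630, 630^2≡1865, 630^4≡1917; 7 = 4 + 2 + 1, so 630^7 ≡ 1917·1865·630 ≡ 1346 (mod 1927)
  → matches m = 1346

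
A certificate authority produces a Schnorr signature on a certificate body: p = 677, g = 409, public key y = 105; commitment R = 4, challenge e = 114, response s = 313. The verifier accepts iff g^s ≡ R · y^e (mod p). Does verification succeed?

fails

g^s mod p:
409^313 mod 677 = 472
R · y^e mod p:
105^114 mod 677 = 201
4·201 = 804 ≡ 127 (mod 677)
472 ≠ 127; the check fails.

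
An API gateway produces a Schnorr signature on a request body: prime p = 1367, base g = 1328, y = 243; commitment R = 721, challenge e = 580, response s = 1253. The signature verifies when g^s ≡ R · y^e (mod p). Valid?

g^s mod p:
Squares mod 1367: 1328^1≡1328, 1328^2≡154, 1328^4≡477, 1328^8≡607, 1328^16≡726, 1328^32≡781, 1328^64≡279, 1328^128≡1289, 1328^256≡616, 1328^512≡797, 1328^1024≡921
1253 = 1024 + 128 + 64 + 32 + 4 + 1, so 1328^1253 ≡ 921·1289·279·781·477·1328 ≡ 100 (mod 1367)
R · y^e mod p:
Squares mod 1367: 243^1≡243, 243^2≡268, 243^4≡740, 243^8≡800, 243^16≡244, 243^32≡755, 243^64≡1353, 243^128≡196, 243^256≡140, 243^512≡462
580 = 512 + 64 + 4, so 243^580 ≡ 462·1353·740 ≡ 914 (mod 1367)
721·914 = 658994 ≡ 100 (mod 1367)
100 ≡ 100 (mod 1367); signature holds.

yes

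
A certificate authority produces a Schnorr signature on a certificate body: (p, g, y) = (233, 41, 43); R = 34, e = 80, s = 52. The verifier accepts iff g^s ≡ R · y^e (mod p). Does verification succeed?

fails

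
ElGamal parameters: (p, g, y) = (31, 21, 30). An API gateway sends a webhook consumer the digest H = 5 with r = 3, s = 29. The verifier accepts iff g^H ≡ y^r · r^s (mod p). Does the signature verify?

does not verify

Left side g^H mod p:
21^2 = 441 ≡ 7
21^4 ≡ 7^2 = 49 ≡ 18
5 = 4 + 1, so 21^5 ≡ 18·21 ≡ 6 (mod 31)
Right side y^r · r^s mod p:
30^2 = 900 ≡ 1
3 = 2 + 1, so 30^3 ≡ 1·30 ≡ 30 (mod 31)
3^2 = 9
3^4 ≡ 9^2 = 81 ≡ 19
3^8 ≡ 19^2 = 361 ≡ 20
3^16 ≡ 20^2 = 400 ≡ 28
29 = 16 + 8 + 4 + 1, so 3^29 ≡ 28·20·19·3 ≡ 21 (mod 31)
30·21 = 630 ≡ 10 (mod 31)
6 ≠ 10, so verification fails.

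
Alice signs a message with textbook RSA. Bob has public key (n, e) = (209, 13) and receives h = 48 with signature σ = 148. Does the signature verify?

σ^2 ≡ 148^2 = 21904 ≡ 168
σ^4 ≡ 168^2 = 28224 ≡ 9
σ^8 ≡ 9^2 = 81
13 = 8 + 4 + 1, so σ^13 ≡ 81·9·148 ≡ 48 (mod 209)
Since 48 equals the digest 48, verification succeeds.

verifies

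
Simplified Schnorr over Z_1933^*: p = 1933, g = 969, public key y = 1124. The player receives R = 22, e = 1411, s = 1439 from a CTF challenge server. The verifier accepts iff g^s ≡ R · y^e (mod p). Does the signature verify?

g^s mod p:
969^1439 mod 1933 = 1764
R · y^e mod p:
1124^1411 mod 1933 = 1486
22·1486 = 32692 ≡ 1764 (mod 1933)
1764 ≡ 1764 (mod 1933); signature holds.

verifies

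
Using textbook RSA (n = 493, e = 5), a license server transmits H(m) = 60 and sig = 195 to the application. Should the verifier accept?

sig^2 ≡ 195^2 = 38025 ≡ 64
sig^4 ≡ 64^2 = 4096 ≡ 152
5 = 4 + 1, so sig^5 ≡ 152·195 ≡ 60 (mod 493)
sig^5 mod 493 = 60 matches H(m).

accept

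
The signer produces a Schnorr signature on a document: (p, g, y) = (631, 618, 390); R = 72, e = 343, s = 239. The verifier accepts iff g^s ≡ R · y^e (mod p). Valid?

yes

g^s mod p:
618^2 = 381924 ≡ 169
618^4 ≡ 169^2 = 28561 ≡ 166
618^8 ≡ 166^2 = 27556 ≡ 423
618^16 ≡ 423^2 = 178929 ≡ 356
618^32 ≡ 356^2 = 126736 ≡ 536
618^64 ≡ 536^2 = 287296 ≡ 191
618^128 ≡ 191^2 = 36481 ≡ 514
239 = 128 + 64 + 32 + 8 + 4 + 2 + 1, so 618^239 ≡ 514·191·536·423·166·169·618 ≡ 605 (mod 631)
R · y^e mod p:
390^2 = 152100 ≡ 29
390^4 ≡ 29^2 = 841 ≡ 210
390^8 ≡ 210^2 = 44100 ≡ 561
390^16 ≡ 561^2 = 314721 ≡ 483
390^32 ≡ 483^2 = 233289 ≡ 450
390^64 ≡ 450^2 = 202500 ≡ 580
390^128 ≡ 580^2 = 336400 ≡ 77
390^256 ≡ 77^2 = 5929 ≡ 250
343 = 256 + 64 + 16 + 4 + 2 + 1, so 390^343 ≡ 250·580·483·210·29·390 ≡ 543 (mod 631)
72·543 = 39096 ≡ 605 (mod 631)
605 ≡ 605 (mod 631); signature holds.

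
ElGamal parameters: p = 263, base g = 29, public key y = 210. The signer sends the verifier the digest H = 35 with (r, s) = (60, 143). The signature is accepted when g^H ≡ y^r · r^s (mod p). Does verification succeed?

passes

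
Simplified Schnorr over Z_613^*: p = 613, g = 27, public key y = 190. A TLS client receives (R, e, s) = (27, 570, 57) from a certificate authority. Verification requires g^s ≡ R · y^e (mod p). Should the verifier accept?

accept

g^s mod p:
27^57 mod 613 = 415
R · y^e mod p:
190^570 mod 613 = 197
27·197 = 5319 ≡ 415 (mod 613)
415 ≡ 415 (mod 613); signature holds.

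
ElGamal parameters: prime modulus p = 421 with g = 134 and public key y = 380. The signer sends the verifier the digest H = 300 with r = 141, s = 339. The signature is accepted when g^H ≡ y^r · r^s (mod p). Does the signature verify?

does not verify

Left side g^H mod p:
134^2 = 17956 ≡ 274
134^4 ≡ 274^2 = 75076 ≡ 138
134^8 ≡ 138^2 = 19044 ≡ 99
134^16 ≡ 99^2 = 9801 ≡ 118
134^32 ≡ 118^2 = 13924 ≡ 31
134^64 ≡ 31^2 = 961 ≡ 119
134^128 ≡ 119^2 = 14161 ≡ 268
134^256 ≡ 268^2 = 71824 ≡ 254
300 = 256 + 32 + 8 + 4, so 134^300 ≡ 254·31·99·138 ≡ 247 (mod 421)
Right side y^r · r^s mod p:
380^2 = 144400 ≡ 418
380^4 ≡ 418^2 = 174724 ≡ 9
380^8 ≡ 9^2 = 81
380^16 ≡ 81^2 = 6561 ≡ 246
380^32 ≡ 246^2 = 60516 ≡ 313
380^64 ≡ 313^2 = 97969 ≡ 297
380^128 ≡ 297^2 = 88209 ≡ 220
141 = 128 + 8 + 4 + 1, so 380^141 ≡ 220·81·9·380 ≡ 19 (mod 421)
141^2 = 19881 ≡ 94
141^4 ≡ 94^2 = 8836 ≡ 416
141^8 ≡ 416^2 = 173056 ≡ 25
141^16 ≡ 25^2 = 625 ≡ 204
141^32 ≡ 204^2 = 41616 ≡ 358
141^64 ≡ 358^2 = 128164 ≡ 180
141^128 ≡ 180^2 = 32400 ≡ 404
141^256 ≡ 404^2 = 163216 ≡ 289
339 = 256 + 64 + 16 + 2 + 1, so 141^339 ≡ 289·180·204·94·141 ≡ 292 (mod 421)
19·292 = 5548 ≡ 75 (mod 421)
247 ≠ 75, so verification fails.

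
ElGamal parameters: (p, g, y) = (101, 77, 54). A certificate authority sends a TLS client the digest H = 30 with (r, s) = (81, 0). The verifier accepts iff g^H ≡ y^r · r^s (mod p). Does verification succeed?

fails

Left side g^H mod p:
77^2 = 5929 ≡ 71
77^4 ≡ 71^2 = 5041 ≡ 92
77^8 ≡ 92^2 = 8464 ≡ 81
77^16 ≡ 81^2 = 6561 ≡ 97
30 = 16 + 8 + 4 + 2, so 77^30 ≡ 97·81·92·71 ≡ 87 (mod 101)
Right side y^r · r^s mod p:
54^2 = 2916 ≡ 88
54^4 ≡ 88^2 = 7744 ≡ 68
54^8 ≡ 68^2 = 4624 ≡ 79
54^16 ≡ 79^2 = 6241 ≡ 80
54^32 ≡ 80^2 = 6400 ≡ 37
54^64 ≡ 37^2 = 1369 ≡ 56
81 = 64 + 16 + 1, so 54^81 ≡ 56·80·54 ≡ 25 (mod 101)
81^0 mod 101 = 1
25·1 = 25 ≡ 25 (mod 101)
87 ≠ 25, so verification fails.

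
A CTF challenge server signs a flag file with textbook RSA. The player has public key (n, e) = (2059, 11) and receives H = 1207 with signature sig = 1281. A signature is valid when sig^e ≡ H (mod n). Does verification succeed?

sig^11 mod 2059 = 854
The recovered value 854 does not match the digest 1207.

fails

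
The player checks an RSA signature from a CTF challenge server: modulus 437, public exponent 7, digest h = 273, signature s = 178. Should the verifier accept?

s^2 ≡ 178^2 = 31684 ≡ 220
s^4 ≡ 220^2 = 48400 ≡ 330
7 = 4 + 2 + 1, so s^7 ≡ 330·220·178 ≡ 273 (mod 437)
273 = h, so the signature checks out.

accept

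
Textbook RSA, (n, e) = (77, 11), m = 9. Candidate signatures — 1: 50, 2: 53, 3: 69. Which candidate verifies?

2

Candidate 1: Squares mod 77: 50^1≡50, 50^2≡36, 50^4≡64, 50^8≡15; 11 = 8 + 2 + 1, so 50^11 ≡ 15·36·50 ≡ 50 (mod 77)
Candidate 2: Squares mod 77: 53^1≡53, 53^2≡37, 53^4≡60, 53^8≡58; 11 = 8 + 2 + 1, so 53^11 ≡ 58·37·53 ≡ 9 (mod 77)
  → matches m = 9
Candidate 3: Squares mod 77: 69^1≡69, 69^2≡64, 69^4≡15, 69^8≡71; 11 = 8 + 2 + 1, so 69^11 ≡ 71·64·69 ≡ 69 (mod 77)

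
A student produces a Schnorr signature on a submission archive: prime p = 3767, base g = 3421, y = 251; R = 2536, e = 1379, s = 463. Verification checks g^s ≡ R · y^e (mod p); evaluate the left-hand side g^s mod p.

3418

3421^2 = 11703241 ≡ 2939
3421^4 ≡ 2939^2 = 8637721 ≡ 3757
3421^8 ≡ 3757^2 = 14115049 ≡ 100
3421^16 ≡ 100^2 = 10000 ≡ 2466
3421^32 ≡ 2466^2 = 6081156 ≡ 1218
3421^64 ≡ 1218^2 = 1483524 ≡ 3093
3421^128 ≡ 3093^2 = 9566649 ≡ 2236
3421^256 ≡ 2236^2 = 4999696 ≡ 887
463 = 256 + 128 + 64 + 8 + 4 + 2 + 1, so 3421^463 ≡ 887·2236·3093·100·3757·2939·3421 ≡ 3418 (mod 3767)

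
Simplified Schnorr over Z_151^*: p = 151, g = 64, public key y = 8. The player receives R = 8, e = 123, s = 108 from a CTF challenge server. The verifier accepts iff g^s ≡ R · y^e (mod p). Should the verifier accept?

g^s mod p:
64^2 = 4096 ≡ 19
64^4 ≡ 19^2 = 361 ≡ 59
64^8 ≡ 59^2 = 3481 ≡ 8
64^16 ≡ 8^2 = 64
64^32 ≡ 64^2 = 4096 ≡ 19
64^64 ≡ 19^2 = 361 ≡ 59
108 = 64 + 32 + 8 + 4, so 64^108 ≡ 59·19·8·59 ≡ 8 (mod 151)
R · y^e mod p:
8^2 = 64
8^4 ≡ 64^2 = 4096 ≡ 19
8^8 ≡ 19^2 = 361 ≡ 59
8^16 ≡ 59^2 = 3481 ≡ 8
8^32 ≡ 8^2 = 64
8^64 ≡ 64^2 = 4096 ≡ 19
123 = 64 + 32 + 16 + 8 + 2 + 1, so 8^123 ≡ 19·64·8·59·64·8 ≡ 59 (mod 151)
8·59 = 472 ≡ 19 (mod 151)
8 ≠ 19; the check fails.

reject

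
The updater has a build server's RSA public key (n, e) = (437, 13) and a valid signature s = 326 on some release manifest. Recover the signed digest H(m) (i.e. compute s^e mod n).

223

Squares mod 437: s^1≡326, s^2≡85, s^4≡233, s^8≡101
13 = 8 + 4 + 1, so s^13 ≡ 101·233·326 ≡ 223 (mod 437)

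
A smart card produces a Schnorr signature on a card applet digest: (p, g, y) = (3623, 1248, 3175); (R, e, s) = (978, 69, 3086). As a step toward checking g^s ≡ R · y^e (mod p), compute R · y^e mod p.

288

3175^2 = 10080625 ≡ 1439
3175^4 ≡ 1439^2 = 2070721 ≡ 1988
3175^8 ≡ 1988^2 = 3952144 ≡ 3074
3175^16 ≡ 3074^2 = 9449476 ≡ 692
3175^32 ≡ 692^2 = 478864 ≡ 628
3175^64 ≡ 628^2 = 394384 ≡ 3100
69 = 64 + 4 + 1, so 3175^69 ≡ 3100·1988·3175 ≡ 1734 (mod 3623)
R · y^e ≡ 978·1734 = 1695852 ≡ 288 (mod 3623)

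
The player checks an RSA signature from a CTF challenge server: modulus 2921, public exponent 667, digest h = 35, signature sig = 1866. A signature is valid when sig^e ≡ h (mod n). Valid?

no

sig^2 ≡ 1866^2 = 3481956 ≡ 124
sig^4 ≡ 124^2 = 15376 ≡ 771
sig^8 ≡ 771^2 = 594441 ≡ 1478
sig^16 ≡ 1478^2 = 2184484 ≡ 2497
sig^32 ≡ 2497^2 = 6235009 ≡ 1595
sig^64 ≡ 1595^2 = 2544025 ≡ 2755
sig^128 ≡ 2755^2 = 7590025 ≡ 1267
sig^256 ≡ 1267^2 = 1605289 ≡ 1660
sig^512 ≡ 1660^2 = 2755600 ≡ 1097
667 = 512 + 128 + 16 + 8 + 2 + 1, so sig^667 ≡ 1097·1267·2497·1478·124·1866 ≡ 2003 (mod 2921)
2003 ≠ 35, so verification fails.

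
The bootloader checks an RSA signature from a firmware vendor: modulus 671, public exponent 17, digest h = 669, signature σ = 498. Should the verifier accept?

accept

Squares mod 671: σ^1≡498, σ^2≡405, σ^4≡301, σ^8≡16, σ^16≡256
17 = 16 + 1, so σ^17 ≡ 256·498 ≡ 669 (mod 671)
669 = h, so the signature checks out.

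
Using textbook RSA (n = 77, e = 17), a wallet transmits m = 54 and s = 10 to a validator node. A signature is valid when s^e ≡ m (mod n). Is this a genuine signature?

genuine

Squares mod 77: s^1≡10, s^2≡23, s^4≡67, s^8≡23, s^16≡67
17 = 16 + 1, so s^17 ≡ 67·10 ≡ 54 (mod 77)
54 = m, so the signature checks out.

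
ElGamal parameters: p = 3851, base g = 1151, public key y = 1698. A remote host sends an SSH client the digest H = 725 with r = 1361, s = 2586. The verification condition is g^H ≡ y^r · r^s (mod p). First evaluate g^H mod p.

1151^2 = 1324801 ≡ 57
1151^4 ≡ 57^2 = 3249
1151^8 ≡ 3249^2 = 10556001 ≡ 410
1151^16 ≡ 410^2 = 168100 ≡ 2507
1151^32 ≡ 2507^2 = 6285049 ≡ 217
1151^64 ≡ 217^2 = 47089 ≡ 877
1151^128 ≡ 877^2 = 769129 ≡ 2780
1151^256 ≡ 2780^2 = 7728400 ≡ 3294
1151^512 ≡ 3294^2 = 10850436 ≡ 2169
725 = 512 + 128 + 64 + 16 + 4 + 1, so 1151^725 ≡ 2169·2780·877·2507·3249·1151 ≡ 1094 (mod 3851)

1094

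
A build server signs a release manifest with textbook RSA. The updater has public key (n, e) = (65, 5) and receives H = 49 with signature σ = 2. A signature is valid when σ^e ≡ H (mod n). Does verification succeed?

σ^2 ≡ 2^2 = 4
σ^4 ≡ 4^2 = 16
5 = 4 + 1, so σ^5 ≡ 16·2 ≡ 32 (mod 65)
σ^5 mod 65 = 32, but H = 49.

fails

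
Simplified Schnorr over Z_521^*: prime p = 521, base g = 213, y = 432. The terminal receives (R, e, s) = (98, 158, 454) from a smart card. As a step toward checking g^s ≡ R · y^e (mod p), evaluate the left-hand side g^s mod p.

Squares mod 521: 213^1≡213, 213^2≡42, 213^4≡201, 213^8≡284, 213^16≡422, 213^32≡423, 213^64≡226, 213^128≡18, 213^256≡324
454 = 256 + 128 + 64 + 4 + 2, so 213^454 ≡ 324·18·226·201·42 ≡ 32 (mod 521)

32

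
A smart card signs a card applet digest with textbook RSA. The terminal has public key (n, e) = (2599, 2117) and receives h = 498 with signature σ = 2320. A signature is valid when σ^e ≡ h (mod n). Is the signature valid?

invalid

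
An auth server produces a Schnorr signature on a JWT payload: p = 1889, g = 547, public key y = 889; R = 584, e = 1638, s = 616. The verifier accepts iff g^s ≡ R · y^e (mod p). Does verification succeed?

fails

g^s mod p:
Squares mod 1889: 547^1≡547, 547^2≡747, 547^4≡754, 547^8≡1816, 547^16≡1551, 547^32≡904, 547^64≡1168, 547^128≡366, 547^256≡1726, 547^512≡123
616 = 512 + 64 + 32 + 8, so 547^616 ≡ 123·1168·904·1816 ≡ 966 (mod 1889)
R · y^e mod p:
Squares mod 1889: 889^1≡889, 889^2≡719, 889^4≡1264, 889^8≡1491, 889^16≡1617, 889^32≡313, 889^64≡1630, 889^128≡966, 889^256≡1879, 889^512≡100, 889^1024≡555
1638 = 1024 + 512 + 64 + 32 + 4 + 2, so 889^1638 ≡ 555·100·1630·313·1264·719 ≡ 546 (mod 1889)
584·546 = 318864 ≡ 1512 (mod 1889)
966 ≠ 1512; the check fails.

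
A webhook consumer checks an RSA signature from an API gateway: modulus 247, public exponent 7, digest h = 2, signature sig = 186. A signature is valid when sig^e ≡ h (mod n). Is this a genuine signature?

sig^7 mod 247 = 108
sig^7 mod 247 = 108, but h = 2.

forged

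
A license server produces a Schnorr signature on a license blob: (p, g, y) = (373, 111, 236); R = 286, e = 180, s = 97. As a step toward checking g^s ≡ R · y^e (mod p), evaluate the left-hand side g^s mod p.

111^2 = 12321 ≡ 12
111^4 ≡ 12^2 = 144
111^8 ≡ 144^2 = 20736 ≡ 221
111^16 ≡ 221^2 = 48841 ≡ 351
111^32 ≡ 351^2 = 123201 ≡ 111
111^64 ≡ 111^2 = 12321 ≡ 12
97 = 64 + 32 + 1, so 111^97 ≡ 12·111·111 ≡ 144 (mod 373)

144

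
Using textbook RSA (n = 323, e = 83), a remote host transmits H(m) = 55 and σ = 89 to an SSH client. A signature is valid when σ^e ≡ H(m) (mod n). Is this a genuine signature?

forged

σ^2 ≡ 89^2 = 7921 ≡ 169
σ^4 ≡ 169^2 = 28561 ≡ 137
σ^8 ≡ 137^2 = 18769 ≡ 35
σ^16 ≡ 35^2 = 1225 ≡ 256
σ^32 ≡ 256^2 = 65536 ≡ 290
σ^64 ≡ 290^2 = 84100 ≡ 120
83 = 64 + 16 + 2 + 1, so σ^83 ≡ 120·256·169·89 ≡ 268 (mod 323)
The recovered value 268 does not match the digest 55.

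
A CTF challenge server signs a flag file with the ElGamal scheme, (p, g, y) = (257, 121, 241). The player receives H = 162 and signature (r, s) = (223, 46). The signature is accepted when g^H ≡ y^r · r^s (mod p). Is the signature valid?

invalid

Left side g^H mod p:
Squares mod 257: 121^1≡121, 121^2≡249, 121^4≡64, 121^8≡241, 121^16≡256, 121^32≡1, 121^64≡1, 121^128≡1
162 = 128 + 32 + 2, so 121^162 ≡ 1·1·249 ≡ 249 (mod 257)
Right side y^r · r^s mod p:
Squares mod 257: 241^1≡241, 241^2≡256, 241^4≡1, 241^8≡1, 241^16≡1, 241^32≡1, 241^64≡1, 241^128≡1
223 = 128 + 64 + 16 + 8 + 4 + 2 + 1, so 241^223 ≡ 1·1·1·1·1·256·241 ≡ 16 (mod 257)
Squares mod 257: 223^1≡223, 223^2≡128, 223^4≡193, 223^8≡241, 223^16≡256, 223^32≡1
46 = 32 + 8 + 4 + 2, so 223^46 ≡ 1·241·193·128 ≡ 2 (mod 257)
16·2 = 32 ≡ 32 (mod 257)
249 ≠ 32, so verification fails.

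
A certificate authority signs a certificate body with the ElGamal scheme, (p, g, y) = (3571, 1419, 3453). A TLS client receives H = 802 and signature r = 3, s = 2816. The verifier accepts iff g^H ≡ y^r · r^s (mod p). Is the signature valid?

Left side g^H mod p:
Squares mod 3571: 1419^1≡1419, 1419^2≡3088, 1419^4≡1174, 1419^8≡3441, 1419^16≡2616, 1419^32≡1420, 1419^64≡2356, 1419^128≡1402, 1419^256≡1554, 1419^512≡920
802 = 512 + 256 + 32 + 2, so 1419^802 ≡ 920·1554·1420·3088 ≡ 982 (mod 3571)
Right side y^r · r^s mod p:
Squares mod 3571: 3453^1≡3453, 3453^2≡3211
3 = 2 + 1, so 3453^3 ≡ 3211·3453 ≡ 3199 (mod 3571)
Squares mod 3571: 3^1≡3, 3^2≡9, 3^4≡81, 3^8≡2990, 3^16≡1887, 3^32≡482, 3^64≡209, 3^128≡829, 3^256≡1609, 3^512≡3477, 3^1024≡1694, 3^2048≡2123
2816 = 2048 + 512 + 256, so 3^2816 ≡ 2123·3477·1609 ≡ 1920 (mod 3571)
3199·1920 = 6142080 ≡ 3531 (mod 3571)
982 ≠ 3531, so verification fails.

invalid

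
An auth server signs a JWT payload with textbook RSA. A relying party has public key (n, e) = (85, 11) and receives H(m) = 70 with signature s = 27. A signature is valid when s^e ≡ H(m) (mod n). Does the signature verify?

does not verify

s^2 ≡ 27^2 = 729 ≡ 49
s^4 ≡ 49^2 = 2401 ≡ 21
s^8 ≡ 21^2 = 441 ≡ 16
11 = 8 + 2 + 1, so s^11 ≡ 16·49·27 ≡ 3 (mod 85)
s^11 mod 85 = 3, but H(m) = 70.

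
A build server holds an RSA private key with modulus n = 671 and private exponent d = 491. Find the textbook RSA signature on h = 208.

626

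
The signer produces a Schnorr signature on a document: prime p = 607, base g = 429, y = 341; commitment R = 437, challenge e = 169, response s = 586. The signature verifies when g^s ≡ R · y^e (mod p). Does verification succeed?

g^s mod p:
429^586 mod 607 = 387
R · y^e mod p:
341^169 mod 607 = 434
437·434 = 189658 ≡ 274 (mod 607)
387 ≠ 274; the check fails.

fails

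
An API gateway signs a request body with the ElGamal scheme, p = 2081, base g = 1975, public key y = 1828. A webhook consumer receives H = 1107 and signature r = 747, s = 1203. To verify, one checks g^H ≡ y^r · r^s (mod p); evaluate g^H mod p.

1859

1975^2 = 3900625 ≡ 831
1975^4 ≡ 831^2 = 690561 ≡ 1750
1975^8 ≡ 1750^2 = 3062500 ≡ 1349
1975^16 ≡ 1349^2 = 1819801 ≡ 1007
1975^32 ≡ 1007^2 = 1014049 ≡ 602
1975^64 ≡ 602^2 = 362404 ≡ 310
1975^128 ≡ 310^2 = 96100 ≡ 374
1975^256 ≡ 374^2 = 139876 ≡ 449
1975^512 ≡ 449^2 = 201601 ≡ 1825
1975^1024 ≡ 1825^2 = 3330625 ≡ 1025
1107 = 1024 + 64 + 16 + 2 + 1, so 1975^1107 ≡ 1025·310·1007·831·1975 ≡ 1859 (mod 2081)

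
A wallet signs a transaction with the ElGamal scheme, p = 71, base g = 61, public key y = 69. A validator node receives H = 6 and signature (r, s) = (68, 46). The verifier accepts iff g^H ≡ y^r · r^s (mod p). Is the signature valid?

valid

Left side g^H mod p:
Squares mod 71: 61^1≡61, 61^2≡29, 61^4≡60
6 = 4 + 2, so 61^6 ≡ 60·29 ≡ 36 (mod 71)
Right side y^r · r^s mod p:
Squares mod 71: 69^1≡69, 69^2≡4, 69^4≡16, 69^8≡43, 69^16≡3, 69^32≡9, 69^64≡10
68 = 64 + 4, so 69^68 ≡ 10·16 ≡ 18 (mod 71)
Squares mod 71: 68^1≡68, 68^2≡9, 68^4≡10, 68^8≡29, 68^16≡60, 68^32≡50
46 = 32 + 8 + 4 + 2, so 68^46 ≡ 50·29·10·9 ≡ 2 (mod 71)
18·2 = 36 ≡ 36 (mod 71)
36 ≡ 36 (mod 71), so the signature is genuine.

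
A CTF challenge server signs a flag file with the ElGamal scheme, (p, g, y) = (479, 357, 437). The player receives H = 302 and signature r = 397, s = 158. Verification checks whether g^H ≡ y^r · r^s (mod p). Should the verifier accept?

Left side g^H mod p:
Squares mod 479: 357^1≡357, 357^2≡35, 357^4≡267, 357^8≡397, 357^16≡18, 357^32≡324, 357^64≡75, 357^128≡356, 357^256≡280
302 = 256 + 32 + 8 + 4 + 2, so 357^302 ≡ 280·324·397·267·35 ≡ 193 (mod 479)
Right side y^r · r^s mod p:
Squares mod 479: 437^1≡437, 437^2≡327, 437^4≡112, 437^8≡90, 437^16≡436, 437^32≡412, 437^64≡178, 437^128≡70, 437^256≡110
397 = 256 + 128 + 8 + 4 + 1, so 437^397 ≡ 110·70·90·112·437 ≡ 341 (mod 479)
Squares mod 479: 397^1≡397, 397^2≡18, 397^4≡324, 397^8≡75, 397^16≡356, 397^32≡280, 397^64≡323, 397^128≡386
158 = 128 + 16 + 8 + 4 + 2, so 397^158 ≡ 386·356·75·324·18 ≡ 150 (mod 479)
341·150 = 51150 ≡ 376 (mod 479)
193 ≠ 376, so verification fails.

reject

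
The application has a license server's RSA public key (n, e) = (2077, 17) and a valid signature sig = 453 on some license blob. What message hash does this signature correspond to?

733

Squares mod 2077: sig^1≡453, sig^2≡1663, sig^4≡1082, sig^8≡1373, sig^16≡1290
17 = 16 + 1, so sig^17 ≡ 1290·453 ≡ 733 (mod 2077)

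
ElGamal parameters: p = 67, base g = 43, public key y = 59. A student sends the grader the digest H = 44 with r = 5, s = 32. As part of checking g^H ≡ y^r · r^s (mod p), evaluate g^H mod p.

Squares mod 67: 43^1≡43, 43^2≡40, 43^4≡59, 43^8≡64, 43^16≡9, 43^32≡14
44 = 32 + 8 + 4, so 43^44 ≡ 14·64·59 ≡ 1 (mod 67)

1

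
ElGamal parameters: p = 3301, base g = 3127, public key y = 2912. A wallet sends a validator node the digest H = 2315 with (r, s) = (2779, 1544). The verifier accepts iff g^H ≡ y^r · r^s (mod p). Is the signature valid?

Left side g^H mod p:
Squares mod 3301: 3127^1≡3127, 3127^2≡567, 3127^4≡1292, 3127^8≡2259, 3127^16≡3036, 3127^32≡904, 3127^64≡1869, 3127^128≡703, 3127^256≡2360, 3127^512≡813, 3127^1024≡769, 3127^2048≡482
2315 = 2048 + 256 + 8 + 2 + 1, so 3127^2315 ≡ 482·2360·2259·567·3127 ≡ 2511 (mod 3301)
Right side y^r · r^s mod p:
Squares mod 3301: 2912^1≡2912, 2912^2≡2776, 2912^4≡1642, 2912^8≡2548, 2912^16≡2538, 2912^32≡1193, 2912^64≡518, 2912^128≡943, 2912^256≡1280, 2912^512≡1104, 2912^1024≡747, 2912^2048≡140
2779 = 2048 + 512 + 128 + 64 + 16 + 8 + 2 + 1, so 2912^2779 ≡ 140·1104·943·518·2538·2548·2776·2912 ≡ 743 (mod 3301)
Squares mod 3301: 2779^1≡2779, 2779^2≡1802, 2779^4≡2321, 2779^8≡3110, 2779^16≡170, 2779^32≡2492, 2779^64≡883, 2779^128≡653, 2779^256≡580, 2779^512≡2999, 2779^1024≡2077
1544 = 1024 + 512 + 8, so 2779^1544 ≡ 2077·2999·3110 ≡ 2321 (mod 3301)
743·2321 = 1724503 ≡ 1381 (mod 3301)
2511 ≠ 1381, so verification fails.

invalid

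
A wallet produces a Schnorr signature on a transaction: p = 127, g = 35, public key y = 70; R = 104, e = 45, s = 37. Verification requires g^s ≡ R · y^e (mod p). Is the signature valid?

valid

g^s mod p:
Squares mod 127: 35^1≡35, 35^2≡82, 35^4≡120, 35^8≡49, 35^16≡115, 35^32≡17
37 = 32 + 4 + 1, so 35^37 ≡ 17·120·35 ≡ 26 (mod 127)
R · y^e mod p:
Squares mod 127: 70^1≡70, 70^2≡74, 70^4≡15, 70^8≡98, 70^16≡79, 70^32≡18
45 = 32 + 8 + 4 + 1, so 70^45 ≡ 18·98·15·70 ≡ 32 (mod 127)
104·32 = 3328 ≡ 26 (mod 127)
26 ≡ 26 (mod 127); signature holds.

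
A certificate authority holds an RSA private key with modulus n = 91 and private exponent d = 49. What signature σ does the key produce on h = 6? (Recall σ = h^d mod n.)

6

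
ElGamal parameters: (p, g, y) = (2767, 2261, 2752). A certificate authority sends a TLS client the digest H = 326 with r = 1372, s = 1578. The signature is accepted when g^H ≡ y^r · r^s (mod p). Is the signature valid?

valid

Left side g^H mod p:
Squares mod 2767: 2261^1≡2261, 2261^2≡1472, 2261^4≡223, 2261^8≡2690, 2261^16≡395, 2261^32≡1073, 2261^64≡257, 2261^128≡2408, 2261^256≡1599
326 = 256 + 64 + 4 + 2, so 2261^326 ≡ 1599·257·223·1472 ≡ 1416 (mod 2767)
Right side y^r · r^s mod p:
Squares mod 2767: 2752^1≡2752, 2752^2≡225, 2752^4≡819, 2752^8≡1147, 2752^16≡1284, 2752^32≡2291, 2752^64≡2449, 2752^128≡1512, 2752^256≡602, 2752^512≡2694, 2752^1024≡2562
1372 = 1024 + 256 + 64 + 16 + 8 + 4, so 2752^1372 ≡ 2562·602·2449·1284·1147·819 ≡ 391 (mod 2767)
Squares mod 2767: 1372^1≡1372, 1372^2≡824, 1372^4≡1061, 1372^8≡2319, 1372^16≡1480, 1372^32≡1703, 1372^64≡393, 1372^128≡2264, 1372^256≡1212, 1372^512≡2434, 1372^1024≡209
1578 = 1024 + 512 + 32 + 8 + 2, so 1372^1578 ≡ 209·2434·1703·2319·824 ≡ 223 (mod 2767)
391·223 = 87193 ≡ 1416 (mod 2767)
1416 ≡ 1416 (mod 2767), so the signature is genuine.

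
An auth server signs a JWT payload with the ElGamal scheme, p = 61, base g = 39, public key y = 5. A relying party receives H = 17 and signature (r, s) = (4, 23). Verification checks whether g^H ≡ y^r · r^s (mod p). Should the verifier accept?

reject

Left side g^H mod p:
39^2 = 1521 ≡ 57
39^4 ≡ 57^2 = 3249 ≡ 16
39^8 ≡ 16^2 = 256 ≡ 12
39^16 ≡ 12^2 = 144 ≡ 22
17 = 16 + 1, so 39^17 ≡ 22·39 ≡ 4 (mod 61)
Right side y^r · r^s mod p:
5^2 = 25
5^4 ≡ 25^2 = 625 ≡ 15
4^2 = 16
4^4 ≡ 16^2 = 256 ≡ 12
4^8 ≡ 12^2 = 144 ≡ 22
4^16 ≡ 22^2 = 484 ≡ 57
23 = 16 + 4 + 2 + 1, so 4^23 ≡ 57·12·16·4 ≡ 39 (mod 61)
15·39 = 585 ≡ 36 (mod 61)
4 ≠ 36, so verification fails.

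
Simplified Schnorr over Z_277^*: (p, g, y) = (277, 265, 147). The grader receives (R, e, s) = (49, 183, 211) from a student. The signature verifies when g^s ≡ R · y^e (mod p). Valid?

yes

g^s mod p:
265^2 = 70225 ≡ 144
265^4 ≡ 144^2 = 20736 ≡ 238
265^8 ≡ 238^2 = 56644 ≡ 136
265^16 ≡ 136^2 = 18496 ≡ 214
265^32 ≡ 214^2 = 45796 ≡ 91
265^64 ≡ 91^2 = 8281 ≡ 248
265^128 ≡ 248^2 = 61504 ≡ 10
211 = 128 + 64 + 16 + 2 + 1, so 265^211 ≡ 10·248·214·144·265 ≡ 238 (mod 277)
R · y^e mod p:
147^2 = 21609 ≡ 3
147^4 ≡ 3^2 = 9
147^8 ≡ 9^2 = 81
147^16 ≡ 81^2 = 6561 ≡ 190
147^32 ≡ 190^2 = 36100 ≡ 90
147^64 ≡ 90^2 = 8100 ≡ 67
147^128 ≡ 67^2 = 4489 ≡ 57
183 = 128 + 32 + 16 + 4 + 2 + 1, so 147^183 ≡ 57·90·190·9·3·147 ≡ 84 (mod 277)
49·84 = 4116 ≡ 238 (mod 277)
238 ≡ 238 (mod 277); signature holds.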